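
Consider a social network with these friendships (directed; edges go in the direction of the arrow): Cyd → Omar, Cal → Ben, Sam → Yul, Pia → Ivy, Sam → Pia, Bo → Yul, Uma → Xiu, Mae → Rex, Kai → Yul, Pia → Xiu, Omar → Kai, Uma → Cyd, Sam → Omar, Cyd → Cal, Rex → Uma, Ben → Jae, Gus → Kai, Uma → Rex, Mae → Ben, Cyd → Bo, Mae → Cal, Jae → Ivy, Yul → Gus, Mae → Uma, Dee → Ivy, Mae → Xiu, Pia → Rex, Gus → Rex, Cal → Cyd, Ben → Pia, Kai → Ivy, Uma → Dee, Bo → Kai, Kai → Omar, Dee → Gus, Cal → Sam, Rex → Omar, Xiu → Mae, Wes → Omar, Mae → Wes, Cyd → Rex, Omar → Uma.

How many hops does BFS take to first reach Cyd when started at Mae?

2

Level 0: Mae
Level 1: Ben, Cal, Rex, Uma, Wes, Xiu
Level 2: Cyd, Dee, Jae, Omar, Pia, Sam
Level 3: Bo, Gus, Ivy, Kai, Yul
Cyd first appears at level 2.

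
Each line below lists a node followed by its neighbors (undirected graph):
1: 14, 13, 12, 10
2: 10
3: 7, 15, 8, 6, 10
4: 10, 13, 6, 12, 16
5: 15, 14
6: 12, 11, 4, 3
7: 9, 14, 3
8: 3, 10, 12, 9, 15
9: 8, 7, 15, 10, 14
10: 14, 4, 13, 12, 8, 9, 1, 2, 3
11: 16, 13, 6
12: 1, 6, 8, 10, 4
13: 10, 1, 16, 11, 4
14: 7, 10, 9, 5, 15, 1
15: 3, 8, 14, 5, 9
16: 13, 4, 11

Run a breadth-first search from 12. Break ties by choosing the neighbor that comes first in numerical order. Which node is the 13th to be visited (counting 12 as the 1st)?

15

Visit 12; enqueue 1, 4, 6, 8, 10 → queue [1, 4, 6, 8, 10]
Visit 1; enqueue 13, 14 → queue [4, 6, 8, 10, 13, 14]
Visit 4; enqueue 16 → queue [6, 8, 10, 13, 14, 16]
Visit 6; enqueue 3, 11 → queue [8, 10, 13, 14, 16, 3, 11]
Visit 8; enqueue 9, 15 → queue [10, 13, 14, 16, 3, 11, 9, 15]
Visit 10; enqueue 2 → queue [13, 14, 16, 3, 11, 9, 15, 2]
Visit 13 → queue [14, 16, 3, 11, 9, 15, 2]
Visit 14; enqueue 5, 7 → queue [16, 3, 11, 9, 15, 2, 5, 7]
Visit 16 → queue [3, 11, 9, 15, 2, 5, 7]
Visit 3 → queue [11, 9, 15, 2, 5, 7]
Visit 11 → queue [9, 15, 2, 5, 7]
Visit 9 → queue [15, 2, 5, 7]
Visit 15 → queue [2, 5, 7]
Visit 2 → queue [5, 7]
Visit 5 → queue [7]
Visit 7 → queue []

Visit order: 12, 1, 4, 6, 8, 10, 13, 14, 16, 3, 11, 9, 15, 2, 5, 7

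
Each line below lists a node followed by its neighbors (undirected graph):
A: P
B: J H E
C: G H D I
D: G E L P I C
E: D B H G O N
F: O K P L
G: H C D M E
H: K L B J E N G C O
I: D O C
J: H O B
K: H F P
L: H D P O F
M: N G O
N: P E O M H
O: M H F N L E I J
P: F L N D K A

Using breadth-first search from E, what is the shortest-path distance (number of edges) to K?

2

Level 0: E
Level 1: B, D, G, H, N, O
Level 2: C, F, I, J, K, L, M, P
Level 3: A
K first appears at level 2.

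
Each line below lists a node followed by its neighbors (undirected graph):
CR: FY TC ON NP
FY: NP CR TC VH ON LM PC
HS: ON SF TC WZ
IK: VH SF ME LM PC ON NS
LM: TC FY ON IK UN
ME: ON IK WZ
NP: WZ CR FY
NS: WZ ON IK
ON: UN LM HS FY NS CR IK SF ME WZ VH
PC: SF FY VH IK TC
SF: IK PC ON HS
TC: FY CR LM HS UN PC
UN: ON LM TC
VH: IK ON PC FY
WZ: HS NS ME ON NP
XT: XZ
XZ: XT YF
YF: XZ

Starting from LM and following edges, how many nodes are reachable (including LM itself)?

15

BFS from LM visits: LM, FY, IK, ON, TC, UN, CR, NP, PC, VH, ME, NS, SF, HS, WZ
Reachable nodes: 15 of 18 total.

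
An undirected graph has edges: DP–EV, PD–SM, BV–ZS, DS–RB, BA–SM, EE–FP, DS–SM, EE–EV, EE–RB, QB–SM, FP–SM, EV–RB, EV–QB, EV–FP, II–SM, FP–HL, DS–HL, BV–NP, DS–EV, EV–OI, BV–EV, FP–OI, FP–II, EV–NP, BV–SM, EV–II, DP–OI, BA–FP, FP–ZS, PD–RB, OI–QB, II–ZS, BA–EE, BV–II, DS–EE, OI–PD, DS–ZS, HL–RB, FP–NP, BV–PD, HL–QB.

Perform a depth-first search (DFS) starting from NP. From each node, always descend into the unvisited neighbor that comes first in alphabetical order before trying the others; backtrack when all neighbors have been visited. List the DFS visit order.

NP BV EV DP OI FP BA EE DS HL QB SM II ZS PD RB

Visit NP
NP → BV
BV → EV
EV → DP
DP → OI
OI → FP
FP → BA
BA → EE
EE → DS
DS → HL
HL → QB
QB → SM
SM → II
II → ZS
SM → PD
PD → RB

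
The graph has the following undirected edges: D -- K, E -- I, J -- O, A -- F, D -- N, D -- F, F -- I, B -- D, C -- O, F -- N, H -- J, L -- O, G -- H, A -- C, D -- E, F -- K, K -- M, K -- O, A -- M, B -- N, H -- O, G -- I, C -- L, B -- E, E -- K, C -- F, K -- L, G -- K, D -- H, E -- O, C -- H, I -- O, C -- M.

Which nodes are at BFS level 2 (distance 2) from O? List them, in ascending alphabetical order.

Level 0: O
Level 1: C, E, H, I, J, K, L
Level 2: A, B, D, F, G, M
Level 3: N

A, B, D, F, G, M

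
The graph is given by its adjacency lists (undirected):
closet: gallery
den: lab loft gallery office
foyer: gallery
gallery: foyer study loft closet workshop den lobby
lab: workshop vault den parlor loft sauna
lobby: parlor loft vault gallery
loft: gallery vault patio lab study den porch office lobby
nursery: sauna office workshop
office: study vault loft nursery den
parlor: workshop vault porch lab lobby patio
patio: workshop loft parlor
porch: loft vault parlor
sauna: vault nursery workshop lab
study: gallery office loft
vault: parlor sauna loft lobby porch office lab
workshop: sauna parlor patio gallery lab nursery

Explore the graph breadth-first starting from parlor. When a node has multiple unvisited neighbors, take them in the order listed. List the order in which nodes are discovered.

parlor → workshop → vault → porch → lab → lobby → patio → sauna → gallery → nursery → loft → office → den → foyer → study → closet

Visit parlor; enqueue workshop, vault, porch, lab, lobby, patio → queue [workshop, vault, porch, lab, lobby, patio]
Visit workshop; enqueue sauna, gallery, nursery → queue [vault, porch, lab, lobby, patio, sauna, gallery, nursery]
Visit vault; enqueue loft, office → queue [porch, lab, lobby, patio, sauna, gallery, nursery, loft, office]
Visit porch → queue [lab, lobby, patio, sauna, gallery, nursery, loft, office]
Visit lab; enqueue den → queue [lobby, patio, sauna, gallery, nursery, loft, office, den]
Visit lobby → queue [patio, sauna, gallery, nursery, loft, office, den]
Visit patio → queue [sauna, gallery, nursery, loft, office, den]
Visit sauna → queue [gallery, nursery, loft, office, den]
Visit gallery; enqueue foyer, study, closet → queue [nursery, loft, office, den, foyer, study, closet]
Visit nursery → queue [loft, office, den, foyer, study, closet]
Visit loft → queue [office, den, foyer, study, closet]
Visit office → queue [den, foyer, study, closet]
Visit den → queue [foyer, study, closet]
Visit foyer → queue [study, closet]
Visit study → queue [closet]
Visit closet → queue []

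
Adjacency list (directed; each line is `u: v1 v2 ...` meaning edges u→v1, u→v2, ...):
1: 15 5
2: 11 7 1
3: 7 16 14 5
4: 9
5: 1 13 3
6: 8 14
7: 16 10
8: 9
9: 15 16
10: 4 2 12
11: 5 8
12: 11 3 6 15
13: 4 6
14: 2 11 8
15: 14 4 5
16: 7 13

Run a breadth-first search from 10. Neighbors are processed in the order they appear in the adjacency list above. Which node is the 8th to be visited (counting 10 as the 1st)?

1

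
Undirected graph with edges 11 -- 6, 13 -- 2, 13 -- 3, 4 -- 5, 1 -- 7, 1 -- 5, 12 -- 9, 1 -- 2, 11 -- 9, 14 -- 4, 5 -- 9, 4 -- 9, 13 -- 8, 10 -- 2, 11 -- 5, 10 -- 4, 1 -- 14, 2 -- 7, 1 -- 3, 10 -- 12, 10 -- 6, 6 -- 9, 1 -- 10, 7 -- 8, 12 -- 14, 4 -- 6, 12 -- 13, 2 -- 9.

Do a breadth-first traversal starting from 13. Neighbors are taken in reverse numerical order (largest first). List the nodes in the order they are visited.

13, 12, 8, 3, 2, 14, 10, 9, 7, 1, 4, 6, 11, 5

Visit 13; enqueue 12, 8, 3, 2 → queue [12, 8, 3, 2]
Visit 12; enqueue 14, 10, 9 → queue [8, 3, 2, 14, 10, 9]
Visit 8; enqueue 7 → queue [3, 2, 14, 10, 9, 7]
Visit 3; enqueue 1 → queue [2, 14, 10, 9, 7, 1]
Visit 2 → queue [14, 10, 9, 7, 1]
Visit 14; enqueue 4 → queue [10, 9, 7, 1, 4]
Visit 10; enqueue 6 → queue [9, 7, 1, 4, 6]
Visit 9; enqueue 11, 5 → queue [7, 1, 4, 6, 11, 5]
Visit 7 → queue [1, 4, 6, 11, 5]
Visit 1 → queue [4, 6, 11, 5]
Visit 4 → queue [6, 11, 5]
Visit 6 → queue [11, 5]
Visit 11 → queue [5]
Visit 5 → queue []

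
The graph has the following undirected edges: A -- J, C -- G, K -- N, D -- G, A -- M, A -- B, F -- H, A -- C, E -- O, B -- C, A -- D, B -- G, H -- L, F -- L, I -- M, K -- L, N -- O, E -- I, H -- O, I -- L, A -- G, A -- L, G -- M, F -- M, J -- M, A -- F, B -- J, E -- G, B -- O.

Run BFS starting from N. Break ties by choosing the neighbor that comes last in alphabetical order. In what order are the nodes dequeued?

Visit N; enqueue O, K → queue [O, K]
Visit O; enqueue H, E, B → queue [K, H, E, B]
Visit K; enqueue L → queue [H, E, B, L]
Visit H; enqueue F → queue [E, B, L, F]
Visit E; enqueue I, G → queue [B, L, F, I, G]
Visit B; enqueue J, C, A → queue [L, F, I, G, J, C, A]
Visit L → queue [F, I, G, J, C, A]
Visit F; enqueue M → queue [I, G, J, C, A, M]
Visit I → queue [G, J, C, A, M]
Visit G; enqueue D → queue [J, C, A, M, D]
Visit J → queue [C, A, M, D]
Visit C → queue [A, M, D]
Visit A → queue [M, D]
Visit M → queue [D]
Visit D → queue []

N, O, K, H, E, B, L, F, I, G, J, C, A, M, D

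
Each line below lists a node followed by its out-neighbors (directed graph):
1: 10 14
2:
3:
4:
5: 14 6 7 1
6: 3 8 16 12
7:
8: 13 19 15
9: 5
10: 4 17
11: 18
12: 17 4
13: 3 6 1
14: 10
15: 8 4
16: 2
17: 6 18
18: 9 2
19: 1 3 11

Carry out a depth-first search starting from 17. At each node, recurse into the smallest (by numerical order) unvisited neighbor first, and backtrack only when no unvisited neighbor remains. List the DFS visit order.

17 → 6 → 3 → 8 → 13 → 1 → 10 → 4 → 14 → 15 → 19 → 11 → 18 → 2 → 9 → 5 → 7 → 12 → 16

Visit 17
17 → 6
6 → 3
6 → 8
8 → 13
13 → 1
1 → 10
10 → 4
1 → 14
8 → 15
8 → 19
19 → 11
11 → 18
18 → 2
18 → 9
9 → 5
5 → 7
6 → 12
6 → 16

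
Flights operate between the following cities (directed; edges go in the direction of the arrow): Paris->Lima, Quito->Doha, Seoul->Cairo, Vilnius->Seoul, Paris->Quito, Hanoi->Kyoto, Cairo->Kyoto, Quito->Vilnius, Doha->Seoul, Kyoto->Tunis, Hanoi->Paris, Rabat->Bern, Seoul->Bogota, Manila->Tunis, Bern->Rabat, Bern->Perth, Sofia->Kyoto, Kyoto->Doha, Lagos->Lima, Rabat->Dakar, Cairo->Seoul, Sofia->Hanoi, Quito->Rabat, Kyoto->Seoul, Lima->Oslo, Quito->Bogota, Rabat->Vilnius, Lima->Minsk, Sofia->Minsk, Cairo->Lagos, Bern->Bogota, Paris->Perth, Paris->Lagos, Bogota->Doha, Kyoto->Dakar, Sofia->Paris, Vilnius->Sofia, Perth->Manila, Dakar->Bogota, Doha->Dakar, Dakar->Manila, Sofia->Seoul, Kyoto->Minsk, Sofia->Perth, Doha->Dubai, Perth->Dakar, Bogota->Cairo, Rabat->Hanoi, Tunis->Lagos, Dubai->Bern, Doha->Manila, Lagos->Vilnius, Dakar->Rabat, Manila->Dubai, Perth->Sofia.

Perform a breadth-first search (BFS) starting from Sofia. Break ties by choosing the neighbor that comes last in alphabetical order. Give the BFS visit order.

Visit Sofia; enqueue Seoul, Perth, Paris, Minsk, Kyoto, Hanoi → queue [Seoul, Perth, Paris, Minsk, Kyoto, Hanoi]
Visit Seoul; enqueue Cairo, Bogota → queue [Perth, Paris, Minsk, Kyoto, Hanoi, Cairo, Bogota]
Visit Perth; enqueue Manila, Dakar → queue [Paris, Minsk, Kyoto, Hanoi, Cairo, Bogota, Manila, Dakar]
Visit Paris; enqueue Quito, Lima, Lagos → queue [Minsk, Kyoto, Hanoi, Cairo, Bogota, Manila, Dakar, Quito, Lima, Lagos]
Visit Minsk → queue [Kyoto, Hanoi, Cairo, Bogota, Manila, Dakar, Quito, Lima, Lagos]
Visit Kyoto; enqueue Tunis, Doha → queue [Hanoi, Cairo, Bogota, Manila, Dakar, Quito, Lima, Lagos, Tunis, Doha]
Visit Hanoi → queue [Cairo, Bogota, Manila, Dakar, Quito, Lima, Lagos, Tunis, Doha]
Visit Cairo → queue [Bogota, Manila, Dakar, Quito, Lima, Lagos, Tunis, Doha]
Visit Bogota → queue [Manila, Dakar, Quito, Lima, Lagos, Tunis, Doha]
Visit Manila; enqueue Dubai → queue [Dakar, Quito, Lima, Lagos, Tunis, Doha, Dubai]
Visit Dakar; enqueue Rabat → queue [Quito, Lima, Lagos, Tunis, Doha, Dubai, Rabat]
Visit Quito; enqueue Vilnius → queue [Lima, Lagos, Tunis, Doha, Dubai, Rabat, Vilnius]
Visit Lima; enqueue Oslo → queue [Lagos, Tunis, Doha, Dubai, Rabat, Vilnius, Oslo]
Visit Lagos → queue [Tunis, Doha, Dubai, Rabat, Vilnius, Oslo]
Visit Tunis → queue [Doha, Dubai, Rabat, Vilnius, Oslo]
Visit Doha → queue [Dubai, Rabat, Vilnius, Oslo]
Visit Dubai; enqueue Bern → queue [Rabat, Vilnius, Oslo, Bern]
Visit Rabat → queue [Vilnius, Oslo, Bern]
Visit Vilnius → queue [Oslo, Bern]
Visit Oslo → queue [Bern]
Visit Bern → queue []

Sofia, Seoul, Perth, Paris, Minsk, Kyoto, Hanoi, Cairo, Bogota, Manila, Dakar, Quito, Lima, Lagos, Tunis, Doha, Dubai, Rabat, Vilnius, Oslo, Bern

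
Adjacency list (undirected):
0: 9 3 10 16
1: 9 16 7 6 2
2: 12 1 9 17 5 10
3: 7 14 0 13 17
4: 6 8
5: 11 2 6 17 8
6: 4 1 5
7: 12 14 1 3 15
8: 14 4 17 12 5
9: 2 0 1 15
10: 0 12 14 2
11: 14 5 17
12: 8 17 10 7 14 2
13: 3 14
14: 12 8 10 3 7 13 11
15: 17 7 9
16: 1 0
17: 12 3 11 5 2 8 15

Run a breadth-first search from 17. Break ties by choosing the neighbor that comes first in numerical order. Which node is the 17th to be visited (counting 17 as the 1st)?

Visit 17; enqueue 2, 3, 5, 8, 11, 12, 15 → queue [2, 3, 5, 8, 11, 12, 15]
Visit 2; enqueue 1, 9, 10 → queue [3, 5, 8, 11, 12, 15, 1, 9, 10]
Visit 3; enqueue 0, 7, 13, 14 → queue [5, 8, 11, 12, 15, 1, 9, 10, 0, 7, 13, 14]
Visit 5; enqueue 6 → queue [8, 11, 12, 15, 1, 9, 10, 0, 7, 13, 14, 6]
Visit 8; enqueue 4 → queue [11, 12, 15, 1, 9, 10, 0, 7, 13, 14, 6, 4]
Visit 11 → queue [12, 15, 1, 9, 10, 0, 7, 13, 14, 6, 4]
Visit 12 → queue [15, 1, 9, 10, 0, 7, 13, 14, 6, 4]
Visit 15 → queue [1, 9, 10, 0, 7, 13, 14, 6, 4]
Visit 1; enqueue 16 → queue [9, 10, 0, 7, 13, 14, 6, 4, 16]
Visit 9 → queue [10, 0, 7, 13, 14, 6, 4, 16]
Visit 10 → queue [0, 7, 13, 14, 6, 4, 16]
Visit 0 → queue [7, 13, 14, 6, 4, 16]
Visit 7 → queue [13, 14, 6, 4, 16]
Visit 13 → queue [14, 6, 4, 16]
Visit 14 → queue [6, 4, 16]
Visit 6 → queue [4, 16]
Visit 4 → queue [16]
Visit 16 → queue []

Visit order: 17, 2, 3, 5, 8, 11, 12, 15, 1, 9, 10, 0, 7, 13, 14, 6, 4, 16

4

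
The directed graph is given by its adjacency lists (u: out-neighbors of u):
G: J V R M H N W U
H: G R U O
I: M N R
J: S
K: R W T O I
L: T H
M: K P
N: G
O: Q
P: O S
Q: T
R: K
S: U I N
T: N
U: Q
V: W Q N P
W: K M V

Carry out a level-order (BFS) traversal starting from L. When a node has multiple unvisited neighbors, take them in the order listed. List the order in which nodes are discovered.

L → T → H → N → G → R → U → O → J → V → M → W → K → Q → S → P → I

Visit L; enqueue T, H → queue [T, H]
Visit T; enqueue N → queue [H, N]
Visit H; enqueue G, R, U, O → queue [N, G, R, U, O]
Visit N → queue [G, R, U, O]
Visit G; enqueue J, V, M, W → queue [R, U, O, J, V, M, W]
Visit R; enqueue K → queue [U, O, J, V, M, W, K]
Visit U; enqueue Q → queue [O, J, V, M, W, K, Q]
Visit O → queue [J, V, M, W, K, Q]
Visit J; enqueue S → queue [V, M, W, K, Q, S]
Visit V; enqueue P → queue [M, W, K, Q, S, P]
Visit M → queue [W, K, Q, S, P]
Visit W → queue [K, Q, S, P]
Visit K; enqueue I → queue [Q, S, P, I]
Visit Q → queue [S, P, I]
Visit S → queue [P, I]
Visit P → queue [I]
Visit I → queue []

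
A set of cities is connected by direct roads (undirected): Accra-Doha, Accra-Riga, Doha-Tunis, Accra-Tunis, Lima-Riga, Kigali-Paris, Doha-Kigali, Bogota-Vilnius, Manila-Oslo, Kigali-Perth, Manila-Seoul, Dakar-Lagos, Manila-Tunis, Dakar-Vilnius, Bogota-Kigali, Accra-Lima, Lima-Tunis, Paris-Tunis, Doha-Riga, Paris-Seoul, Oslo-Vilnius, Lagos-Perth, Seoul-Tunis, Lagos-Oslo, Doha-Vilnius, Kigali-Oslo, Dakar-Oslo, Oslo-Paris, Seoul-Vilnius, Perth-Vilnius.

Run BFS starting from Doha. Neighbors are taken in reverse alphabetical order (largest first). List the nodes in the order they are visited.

Doha, Vilnius, Tunis, Riga, Kigali, Accra, Seoul, Perth, Oslo, Dakar, Bogota, Paris, Manila, Lima, Lagos

Visit Doha; enqueue Vilnius, Tunis, Riga, Kigali, Accra → queue [Vilnius, Tunis, Riga, Kigali, Accra]
Visit Vilnius; enqueue Seoul, Perth, Oslo, Dakar, Bogota → queue [Tunis, Riga, Kigali, Accra, Seoul, Perth, Oslo, Dakar, Bogota]
Visit Tunis; enqueue Paris, Manila, Lima → queue [Riga, Kigali, Accra, Seoul, Perth, Oslo, Dakar, Bogota, Paris, Manila, Lima]
Visit Riga → queue [Kigali, Accra, Seoul, Perth, Oslo, Dakar, Bogota, Paris, Manila, Lima]
Visit Kigali → queue [Accra, Seoul, Perth, Oslo, Dakar, Bogota, Paris, Manila, Lima]
Visit Accra → queue [Seoul, Perth, Oslo, Dakar, Bogota, Paris, Manila, Lima]
Visit Seoul → queue [Perth, Oslo, Dakar, Bogota, Paris, Manila, Lima]
Visit Perth; enqueue Lagos → queue [Oslo, Dakar, Bogota, Paris, Manila, Lima, Lagos]
Visit Oslo → queue [Dakar, Bogota, Paris, Manila, Lima, Lagos]
Visit Dakar → queue [Bogota, Paris, Manila, Lima, Lagos]
Visit Bogota → queue [Paris, Manila, Lima, Lagos]
Visit Paris → queue [Manila, Lima, Lagos]
Visit Manila → queue [Lima, Lagos]
Visit Lima → queue [Lagos]
Visit Lagos → queue []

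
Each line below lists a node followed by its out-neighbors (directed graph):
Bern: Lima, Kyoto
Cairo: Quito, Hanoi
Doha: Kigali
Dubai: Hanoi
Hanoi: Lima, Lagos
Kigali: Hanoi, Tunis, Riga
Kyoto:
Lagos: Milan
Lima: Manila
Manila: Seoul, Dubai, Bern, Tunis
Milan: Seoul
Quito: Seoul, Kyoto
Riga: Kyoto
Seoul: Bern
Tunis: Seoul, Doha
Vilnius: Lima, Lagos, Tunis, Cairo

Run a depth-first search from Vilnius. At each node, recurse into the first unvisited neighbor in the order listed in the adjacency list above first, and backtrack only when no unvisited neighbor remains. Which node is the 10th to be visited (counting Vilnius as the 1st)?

Visit Vilnius
Vilnius → Lima
Lima → Manila
Manila → Seoul
Seoul → Bern
Bern → Kyoto
Manila → Dubai
Dubai → Hanoi
Hanoi → Lagos
Lagos → Milan
Manila → Tunis
Tunis → Doha
Doha → Kigali
Kigali → Riga
Vilnius → Cairo
Cairo → Quito

Visit order: Vilnius, Lima, Manila, Seoul, Bern, Kyoto, Dubai, Hanoi, Lagos, Milan, Tunis, Doha, Kigali, Riga, Cairo, Quito

Milan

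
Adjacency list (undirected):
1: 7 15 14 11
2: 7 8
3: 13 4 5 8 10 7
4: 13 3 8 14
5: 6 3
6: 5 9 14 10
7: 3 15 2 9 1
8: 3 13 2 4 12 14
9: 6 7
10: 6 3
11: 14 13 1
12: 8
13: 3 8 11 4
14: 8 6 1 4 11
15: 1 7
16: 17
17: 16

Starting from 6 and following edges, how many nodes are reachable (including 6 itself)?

15

BFS from 6 visits: 6, 5, 9, 10, 14, 3, 7, 1, 4, 8, 11, 13, 2, 15, 12
Reachable nodes: 15 of 17 total.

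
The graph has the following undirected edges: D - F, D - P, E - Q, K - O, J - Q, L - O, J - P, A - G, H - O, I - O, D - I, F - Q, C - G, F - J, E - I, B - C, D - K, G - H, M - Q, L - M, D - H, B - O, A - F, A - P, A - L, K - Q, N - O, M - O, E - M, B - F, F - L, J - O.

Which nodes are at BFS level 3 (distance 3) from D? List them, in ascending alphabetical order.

Level 0: D
Level 1: F, H, I, K, P
Level 2: A, B, E, G, J, L, O, Q
Level 3: C, M, N

C, M, N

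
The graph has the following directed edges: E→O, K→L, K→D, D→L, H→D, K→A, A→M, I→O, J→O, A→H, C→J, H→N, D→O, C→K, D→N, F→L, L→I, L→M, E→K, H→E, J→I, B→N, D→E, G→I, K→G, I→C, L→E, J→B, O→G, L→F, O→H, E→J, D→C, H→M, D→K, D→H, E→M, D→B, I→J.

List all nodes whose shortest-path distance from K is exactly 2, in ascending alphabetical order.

Level 0: K
Level 1: A, D, G, L
Level 2: B, C, E, F, H, I, M, N, O
Level 3: J

B, C, E, F, H, I, M, N, O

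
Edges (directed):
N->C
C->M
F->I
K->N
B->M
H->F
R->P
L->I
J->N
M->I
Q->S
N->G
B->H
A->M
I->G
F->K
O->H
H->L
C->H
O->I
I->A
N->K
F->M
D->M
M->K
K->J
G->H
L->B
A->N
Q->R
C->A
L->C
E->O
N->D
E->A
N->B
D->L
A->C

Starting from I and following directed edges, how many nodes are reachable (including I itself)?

13

BFS from I visits: I, G, A, H, N, M, C, L, F, K, D, B, J
Reachable nodes: 13 of 19 total.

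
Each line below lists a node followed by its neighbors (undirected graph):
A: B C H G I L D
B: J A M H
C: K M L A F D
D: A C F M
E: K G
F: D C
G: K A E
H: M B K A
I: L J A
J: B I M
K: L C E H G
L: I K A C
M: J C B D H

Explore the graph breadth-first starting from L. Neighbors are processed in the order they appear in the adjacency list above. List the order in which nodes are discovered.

L I K A C J E H G B D M F

Visit L; enqueue I, K, A, C → queue [I, K, A, C]
Visit I; enqueue J → queue [K, A, C, J]
Visit K; enqueue E, H, G → queue [A, C, J, E, H, G]
Visit A; enqueue B, D → queue [C, J, E, H, G, B, D]
Visit C; enqueue M, F → queue [J, E, H, G, B, D, M, F]
Visit J → queue [E, H, G, B, D, M, F]
Visit E → queue [H, G, B, D, M, F]
Visit H → queue [G, B, D, M, F]
Visit G → queue [B, D, M, F]
Visit B → queue [D, M, F]
Visit D → queue [M, F]
Visit M → queue [F]
Visit F → queue []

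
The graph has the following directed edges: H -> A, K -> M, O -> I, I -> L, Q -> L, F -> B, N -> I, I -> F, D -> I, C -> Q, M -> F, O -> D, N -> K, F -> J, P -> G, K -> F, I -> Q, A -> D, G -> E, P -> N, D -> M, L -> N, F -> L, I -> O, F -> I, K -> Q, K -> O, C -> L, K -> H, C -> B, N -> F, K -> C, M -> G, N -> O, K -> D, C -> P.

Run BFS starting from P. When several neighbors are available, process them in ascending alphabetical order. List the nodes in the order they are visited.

P G N E F I K O B J L Q C D H M A

Visit P; enqueue G, N → queue [G, N]
Visit G; enqueue E → queue [N, E]
Visit N; enqueue F, I, K, O → queue [E, F, I, K, O]
Visit E → queue [F, I, K, O]
Visit F; enqueue B, J, L → queue [I, K, O, B, J, L]
Visit I; enqueue Q → queue [K, O, B, J, L, Q]
Visit K; enqueue C, D, H, M → queue [O, B, J, L, Q, C, D, H, M]
Visit O → queue [B, J, L, Q, C, D, H, M]
Visit B → queue [J, L, Q, C, D, H, M]
Visit J → queue [L, Q, C, D, H, M]
Visit L → queue [Q, C, D, H, M]
Visit Q → queue [C, D, H, M]
Visit C → queue [D, H, M]
Visit D → queue [H, M]
Visit H; enqueue A → queue [M, A]
Visit M → queue [A]
Visit A → queue []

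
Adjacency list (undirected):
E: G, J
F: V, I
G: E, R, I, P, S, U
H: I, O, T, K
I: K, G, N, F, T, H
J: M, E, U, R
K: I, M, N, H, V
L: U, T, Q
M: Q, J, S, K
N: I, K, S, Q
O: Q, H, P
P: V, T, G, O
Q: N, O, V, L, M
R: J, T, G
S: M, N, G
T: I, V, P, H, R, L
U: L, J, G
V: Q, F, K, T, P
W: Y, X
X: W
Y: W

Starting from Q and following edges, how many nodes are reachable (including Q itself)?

18

BFS from Q visits: Q, L, M, N, O, V, T, U, J, K, S, I, H, P, F, R, G, E
Reachable nodes: 18 of 21 total.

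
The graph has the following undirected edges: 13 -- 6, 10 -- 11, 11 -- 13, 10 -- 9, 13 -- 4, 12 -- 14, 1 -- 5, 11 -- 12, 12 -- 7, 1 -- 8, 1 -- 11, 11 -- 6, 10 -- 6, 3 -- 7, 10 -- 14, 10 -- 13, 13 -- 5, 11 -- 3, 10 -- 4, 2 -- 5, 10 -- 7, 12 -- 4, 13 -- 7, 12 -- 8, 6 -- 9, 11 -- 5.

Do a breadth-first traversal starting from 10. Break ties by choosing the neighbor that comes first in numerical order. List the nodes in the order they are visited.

Visit 10; enqueue 4, 6, 7, 9, 11, 13, 14 → queue [4, 6, 7, 9, 11, 13, 14]
Visit 4; enqueue 12 → queue [6, 7, 9, 11, 13, 14, 12]
Visit 6 → queue [7, 9, 11, 13, 14, 12]
Visit 7; enqueue 3 → queue [9, 11, 13, 14, 12, 3]
Visit 9 → queue [11, 13, 14, 12, 3]
Visit 11; enqueue 1, 5 → queue [13, 14, 12, 3, 1, 5]
Visit 13 → queue [14, 12, 3, 1, 5]
Visit 14 → queue [12, 3, 1, 5]
Visit 12; enqueue 8 → queue [3, 1, 5, 8]
Visit 3 → queue [1, 5, 8]
Visit 1 → queue [5, 8]
Visit 5; enqueue 2 → queue [8, 2]
Visit 8 → queue [2]
Visit 2 → queue []

10 → 4 → 6 → 7 → 9 → 11 → 13 → 14 → 12 → 3 → 1 → 5 → 8 → 2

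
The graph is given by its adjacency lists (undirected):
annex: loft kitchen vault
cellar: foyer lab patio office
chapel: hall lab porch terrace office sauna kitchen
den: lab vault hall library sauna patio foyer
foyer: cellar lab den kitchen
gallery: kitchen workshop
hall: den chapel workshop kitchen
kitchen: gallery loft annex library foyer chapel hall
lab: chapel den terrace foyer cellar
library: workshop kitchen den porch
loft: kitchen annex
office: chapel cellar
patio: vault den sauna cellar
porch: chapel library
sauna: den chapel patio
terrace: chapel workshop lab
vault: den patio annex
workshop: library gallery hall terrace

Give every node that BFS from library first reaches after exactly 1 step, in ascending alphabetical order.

Level 0: library
Level 1: den, kitchen, porch, workshop
Level 2: annex, chapel, foyer, gallery, hall, lab, loft, patio, sauna, terrace, vault
Level 3: cellar, office

den, kitchen, porch, workshop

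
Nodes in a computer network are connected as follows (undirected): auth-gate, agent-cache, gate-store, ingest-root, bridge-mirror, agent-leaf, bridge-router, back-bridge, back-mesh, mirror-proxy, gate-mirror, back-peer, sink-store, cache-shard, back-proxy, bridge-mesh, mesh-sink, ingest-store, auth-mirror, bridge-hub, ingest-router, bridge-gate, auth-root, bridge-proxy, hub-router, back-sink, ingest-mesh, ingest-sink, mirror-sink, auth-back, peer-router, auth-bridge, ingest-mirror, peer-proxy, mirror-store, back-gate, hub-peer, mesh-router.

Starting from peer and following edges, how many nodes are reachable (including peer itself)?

BFS from peer visits: peer, router, proxy, hub, back, mesh, ingest, bridge, mirror, sink, gate, auth, store, root
Reachable nodes: 14 of 18 total.

14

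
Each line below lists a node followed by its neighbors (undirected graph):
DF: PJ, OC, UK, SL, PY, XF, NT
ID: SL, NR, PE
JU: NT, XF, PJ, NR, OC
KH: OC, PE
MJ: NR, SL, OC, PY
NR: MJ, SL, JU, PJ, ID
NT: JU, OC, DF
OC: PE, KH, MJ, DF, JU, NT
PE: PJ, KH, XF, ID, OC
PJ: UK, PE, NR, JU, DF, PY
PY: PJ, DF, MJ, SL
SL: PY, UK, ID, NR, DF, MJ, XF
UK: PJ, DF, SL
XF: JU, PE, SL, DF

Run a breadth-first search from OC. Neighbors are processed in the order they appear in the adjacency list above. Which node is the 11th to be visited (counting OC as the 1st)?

Visit OC; enqueue PE, KH, MJ, DF, JU, NT → queue [PE, KH, MJ, DF, JU, NT]
Visit PE; enqueue PJ, XF, ID → queue [KH, MJ, DF, JU, NT, PJ, XF, ID]
Visit KH → queue [MJ, DF, JU, NT, PJ, XF, ID]
Visit MJ; enqueue NR, SL, PY → queue [DF, JU, NT, PJ, XF, ID, NR, SL, PY]
Visit DF; enqueue UK → queue [JU, NT, PJ, XF, ID, NR, SL, PY, UK]
Visit JU → queue [NT, PJ, XF, ID, NR, SL, PY, UK]
Visit NT → queue [PJ, XF, ID, NR, SL, PY, UK]
Visit PJ → queue [XF, ID, NR, SL, PY, UK]
Visit XF → queue [ID, NR, SL, PY, UK]
Visit ID → queue [NR, SL, PY, UK]
Visit NR → queue [SL, PY, UK]
Visit SL → queue [PY, UK]
Visit PY → queue [UK]
Visit UK → queue []

Visit order: OC, PE, KH, MJ, DF, JU, NT, PJ, XF, ID, NR, SL, PY, UK

NR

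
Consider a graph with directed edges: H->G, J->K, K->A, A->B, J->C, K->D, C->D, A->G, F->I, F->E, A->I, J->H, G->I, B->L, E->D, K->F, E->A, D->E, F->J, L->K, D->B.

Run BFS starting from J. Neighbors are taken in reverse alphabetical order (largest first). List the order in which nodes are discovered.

Visit J; enqueue K, H, C → queue [K, H, C]
Visit K; enqueue F, D, A → queue [H, C, F, D, A]
Visit H; enqueue G → queue [C, F, D, A, G]
Visit C → queue [F, D, A, G]
Visit F; enqueue I, E → queue [D, A, G, I, E]
Visit D; enqueue B → queue [A, G, I, E, B]
Visit A → queue [G, I, E, B]
Visit G → queue [I, E, B]
Visit I → queue [E, B]
Visit E → queue [B]
Visit B; enqueue L → queue [L]
Visit L → queue []

J, K, H, C, F, D, A, G, I, E, B, L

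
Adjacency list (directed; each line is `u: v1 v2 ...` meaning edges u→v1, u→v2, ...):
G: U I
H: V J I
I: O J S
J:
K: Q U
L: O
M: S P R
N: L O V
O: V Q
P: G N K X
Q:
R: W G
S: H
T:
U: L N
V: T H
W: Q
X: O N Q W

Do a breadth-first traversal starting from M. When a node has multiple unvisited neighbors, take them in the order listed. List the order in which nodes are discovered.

Visit M; enqueue S, P, R → queue [S, P, R]
Visit S; enqueue H → queue [P, R, H]
Visit P; enqueue G, N, K, X → queue [R, H, G, N, K, X]
Visit R; enqueue W → queue [H, G, N, K, X, W]
Visit H; enqueue V, J, I → queue [G, N, K, X, W, V, J, I]
Visit G; enqueue U → queue [N, K, X, W, V, J, I, U]
Visit N; enqueue L, O → queue [K, X, W, V, J, I, U, L, O]
Visit K; enqueue Q → queue [X, W, V, J, I, U, L, O, Q]
Visit X → queue [W, V, J, I, U, L, O, Q]
Visit W → queue [V, J, I, U, L, O, Q]
Visit V; enqueue T → queue [J, I, U, L, O, Q, T]
Visit J → queue [I, U, L, O, Q, T]
Visit I → queue [U, L, O, Q, T]
Visit U → queue [L, O, Q, T]
Visit L → queue [O, Q, T]
Visit O → queue [Q, T]
Visit Q → queue [T]
Visit T → queue []

M S P R H G N K X W V J I U L O Q T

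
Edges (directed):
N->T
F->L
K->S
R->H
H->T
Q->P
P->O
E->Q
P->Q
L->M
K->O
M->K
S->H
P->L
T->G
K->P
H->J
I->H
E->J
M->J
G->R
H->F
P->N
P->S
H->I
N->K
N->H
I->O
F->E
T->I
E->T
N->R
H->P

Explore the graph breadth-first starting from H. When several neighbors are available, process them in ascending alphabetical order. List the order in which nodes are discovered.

H F I J P T E L O N Q S G M K R

Visit H; enqueue F, I, J, P, T → queue [F, I, J, P, T]
Visit F; enqueue E, L → queue [I, J, P, T, E, L]
Visit I; enqueue O → queue [J, P, T, E, L, O]
Visit J → queue [P, T, E, L, O]
Visit P; enqueue N, Q, S → queue [T, E, L, O, N, Q, S]
Visit T; enqueue G → queue [E, L, O, N, Q, S, G]
Visit E → queue [L, O, N, Q, S, G]
Visit L; enqueue M → queue [O, N, Q, S, G, M]
Visit O → queue [N, Q, S, G, M]
Visit N; enqueue K, R → queue [Q, S, G, M, K, R]
Visit Q → queue [S, G, M, K, R]
Visit S → queue [G, M, K, R]
Visit G → queue [M, K, R]
Visit M → queue [K, R]
Visit K → queue [R]
Visit R → queue []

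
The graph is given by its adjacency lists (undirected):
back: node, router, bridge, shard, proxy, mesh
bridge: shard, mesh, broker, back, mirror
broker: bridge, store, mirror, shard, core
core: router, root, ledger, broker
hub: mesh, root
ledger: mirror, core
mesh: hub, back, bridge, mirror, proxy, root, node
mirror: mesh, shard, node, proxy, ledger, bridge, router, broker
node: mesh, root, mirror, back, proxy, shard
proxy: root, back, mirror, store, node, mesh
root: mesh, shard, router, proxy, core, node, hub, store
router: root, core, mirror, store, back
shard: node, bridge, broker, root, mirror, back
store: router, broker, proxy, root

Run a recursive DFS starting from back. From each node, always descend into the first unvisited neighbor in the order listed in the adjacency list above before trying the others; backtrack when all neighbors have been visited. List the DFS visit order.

Visit back
back → node
node → mesh
mesh → hub
hub → root
root → shard
shard → bridge
bridge → broker
broker → store
store → router
router → core
core → ledger
ledger → mirror
mirror → proxy

back node mesh hub root shard bridge broker store router core ledger mirror proxy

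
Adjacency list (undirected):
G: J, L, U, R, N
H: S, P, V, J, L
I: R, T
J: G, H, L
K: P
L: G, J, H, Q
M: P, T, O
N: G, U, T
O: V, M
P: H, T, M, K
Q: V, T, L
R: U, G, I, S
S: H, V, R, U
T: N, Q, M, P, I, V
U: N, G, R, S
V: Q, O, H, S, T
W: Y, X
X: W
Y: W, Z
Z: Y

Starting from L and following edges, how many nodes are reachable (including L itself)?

16

BFS from L visits: L, G, H, J, Q, N, R, U, P, S, V, T, I, K, M, O
Reachable nodes: 16 of 20 total.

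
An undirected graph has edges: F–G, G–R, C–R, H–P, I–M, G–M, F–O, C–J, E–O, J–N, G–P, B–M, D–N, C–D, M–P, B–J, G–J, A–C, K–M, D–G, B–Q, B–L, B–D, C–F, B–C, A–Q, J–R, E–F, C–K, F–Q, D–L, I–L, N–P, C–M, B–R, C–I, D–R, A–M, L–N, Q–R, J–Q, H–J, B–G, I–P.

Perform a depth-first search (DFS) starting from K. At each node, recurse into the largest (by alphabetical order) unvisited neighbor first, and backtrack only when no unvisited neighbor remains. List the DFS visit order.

K M P N L I C R Q J H G F O E D B A

Visit K
K → M
M → P
P → N
N → L
L → I
I → C
C → R
R → Q
Q → J
J → H
J → G
G → F
F → O
O → E
G → D
D → B
Q → A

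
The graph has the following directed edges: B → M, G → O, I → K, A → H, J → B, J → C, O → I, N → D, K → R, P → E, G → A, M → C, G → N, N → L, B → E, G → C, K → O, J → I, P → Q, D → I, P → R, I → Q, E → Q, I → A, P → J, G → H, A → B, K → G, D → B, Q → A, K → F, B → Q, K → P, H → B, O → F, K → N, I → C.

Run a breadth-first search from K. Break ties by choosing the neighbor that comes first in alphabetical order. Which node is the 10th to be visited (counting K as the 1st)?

H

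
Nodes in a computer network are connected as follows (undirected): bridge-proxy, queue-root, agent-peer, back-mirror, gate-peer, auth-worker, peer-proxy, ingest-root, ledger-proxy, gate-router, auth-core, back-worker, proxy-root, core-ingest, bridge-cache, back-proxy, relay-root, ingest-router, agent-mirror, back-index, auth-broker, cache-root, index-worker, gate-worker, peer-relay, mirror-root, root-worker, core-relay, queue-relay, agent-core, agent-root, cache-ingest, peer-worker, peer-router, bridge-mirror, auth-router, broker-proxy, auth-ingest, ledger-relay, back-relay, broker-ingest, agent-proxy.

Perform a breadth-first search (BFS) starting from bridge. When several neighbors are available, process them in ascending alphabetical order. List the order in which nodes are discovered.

bridge → cache → mirror → proxy → ingest → root → agent → back → broker → ledger → peer → auth → core → router → queue → relay → worker → index → gate

Visit bridge; enqueue cache, mirror, proxy → queue [cache, mirror, proxy]
Visit cache; enqueue ingest, root → queue [mirror, proxy, ingest, root]
Visit mirror; enqueue agent, back → queue [proxy, ingest, root, agent, back]
Visit proxy; enqueue broker, ledger, peer → queue [ingest, root, agent, back, broker, ledger, peer]
Visit ingest; enqueue auth, core, router → queue [root, agent, back, broker, ledger, peer, auth, core, router]
Visit root; enqueue queue, relay, worker → queue [agent, back, broker, ledger, peer, auth, core, router, queue, relay, worker]
Visit agent → queue [back, broker, ledger, peer, auth, core, router, queue, relay, worker]
Visit back; enqueue index → queue [broker, ledger, peer, auth, core, router, queue, relay, worker, index]
Visit broker → queue [ledger, peer, auth, core, router, queue, relay, worker, index]
Visit ledger → queue [peer, auth, core, router, queue, relay, worker, index]
Visit peer; enqueue gate → queue [auth, core, router, queue, relay, worker, index, gate]
Visit auth → queue [core, router, queue, relay, worker, index, gate]
Visit core → queue [router, queue, relay, worker, index, gate]
Visit router → queue [queue, relay, worker, index, gate]
Visit queue → queue [relay, worker, index, gate]
Visit relay → queue [worker, index, gate]
Visit worker → queue [index, gate]
Visit index → queue [gate]
Visit gate → queue []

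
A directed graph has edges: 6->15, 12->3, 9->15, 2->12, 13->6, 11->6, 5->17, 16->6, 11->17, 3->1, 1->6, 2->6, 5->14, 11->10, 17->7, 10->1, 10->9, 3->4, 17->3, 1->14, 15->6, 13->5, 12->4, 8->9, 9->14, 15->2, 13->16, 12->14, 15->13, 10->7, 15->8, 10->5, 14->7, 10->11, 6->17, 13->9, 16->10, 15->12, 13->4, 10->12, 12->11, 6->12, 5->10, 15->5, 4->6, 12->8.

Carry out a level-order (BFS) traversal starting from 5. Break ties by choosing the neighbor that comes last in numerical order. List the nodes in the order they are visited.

Visit 5; enqueue 17, 14, 10 → queue [17, 14, 10]
Visit 17; enqueue 7, 3 → queue [14, 10, 7, 3]
Visit 14 → queue [10, 7, 3]
Visit 10; enqueue 12, 11, 9, 1 → queue [7, 3, 12, 11, 9, 1]
Visit 7 → queue [3, 12, 11, 9, 1]
Visit 3; enqueue 4 → queue [12, 11, 9, 1, 4]
Visit 12; enqueue 8 → queue [11, 9, 1, 4, 8]
Visit 11; enqueue 6 → queue [9, 1, 4, 8, 6]
Visit 9; enqueue 15 → queue [1, 4, 8, 6, 15]
Visit 1 → queue [4, 8, 6, 15]
Visit 4 → queue [8, 6, 15]
Visit 8 → queue [6, 15]
Visit 6 → queue [15]
Visit 15; enqueue 13, 2 → queue [13, 2]
Visit 13; enqueue 16 → queue [2, 16]
Visit 2 → queue [16]
Visit 16 → queue []

5, 17, 14, 10, 7, 3, 12, 11, 9, 1, 4, 8, 6, 15, 13, 2, 16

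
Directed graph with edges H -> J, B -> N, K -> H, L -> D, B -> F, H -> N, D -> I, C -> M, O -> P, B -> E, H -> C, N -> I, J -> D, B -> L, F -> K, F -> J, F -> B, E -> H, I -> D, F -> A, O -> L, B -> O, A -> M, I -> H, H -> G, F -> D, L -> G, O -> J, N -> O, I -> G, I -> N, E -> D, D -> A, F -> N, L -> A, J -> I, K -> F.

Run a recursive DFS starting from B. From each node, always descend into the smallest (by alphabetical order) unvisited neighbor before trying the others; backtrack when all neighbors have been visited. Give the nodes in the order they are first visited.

Visit B
B → E
E → D
D → A
A → M
D → I
I → G
I → H
H → C
H → J
H → N
N → O
O → L
O → P
B → F
F → K

B -> E -> D -> A -> M -> I -> G -> H -> C -> J -> N -> O -> L -> P -> F -> K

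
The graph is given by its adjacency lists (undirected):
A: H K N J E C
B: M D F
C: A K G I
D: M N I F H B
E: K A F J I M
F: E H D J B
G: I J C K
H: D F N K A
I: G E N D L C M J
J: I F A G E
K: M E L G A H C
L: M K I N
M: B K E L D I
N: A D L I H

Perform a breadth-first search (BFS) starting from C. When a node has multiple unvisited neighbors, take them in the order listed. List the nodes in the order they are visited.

C → A → K → G → I → H → N → J → E → M → L → D → F → B

Visit C; enqueue A, K, G, I → queue [A, K, G, I]
Visit A; enqueue H, N, J, E → queue [K, G, I, H, N, J, E]
Visit K; enqueue M, L → queue [G, I, H, N, J, E, M, L]
Visit G → queue [I, H, N, J, E, M, L]
Visit I; enqueue D → queue [H, N, J, E, M, L, D]
Visit H; enqueue F → queue [N, J, E, M, L, D, F]
Visit N → queue [J, E, M, L, D, F]
Visit J → queue [E, M, L, D, F]
Visit E → queue [M, L, D, F]
Visit M; enqueue B → queue [L, D, F, B]
Visit L → queue [D, F, B]
Visit D → queue [F, B]
Visit F → queue [B]
Visit B → queue []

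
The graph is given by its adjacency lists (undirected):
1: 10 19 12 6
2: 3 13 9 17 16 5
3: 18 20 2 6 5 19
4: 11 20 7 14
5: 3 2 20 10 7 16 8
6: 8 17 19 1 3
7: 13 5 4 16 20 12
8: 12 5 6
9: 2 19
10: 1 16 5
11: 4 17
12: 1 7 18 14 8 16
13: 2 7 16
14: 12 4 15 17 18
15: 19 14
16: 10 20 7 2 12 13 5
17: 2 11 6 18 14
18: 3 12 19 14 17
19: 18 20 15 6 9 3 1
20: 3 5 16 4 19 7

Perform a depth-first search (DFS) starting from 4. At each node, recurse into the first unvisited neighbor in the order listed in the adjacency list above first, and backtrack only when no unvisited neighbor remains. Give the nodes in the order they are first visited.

4, 11, 17, 2, 3, 18, 12, 1, 10, 16, 20, 5, 7, 13, 8, 6, 19, 15, 14, 9

Visit 4
4 → 11
11 → 17
17 → 2
2 → 3
3 → 18
18 → 12
12 → 1
1 → 10
10 → 16
16 → 20
20 → 5
5 → 7
7 → 13
5 → 8
8 → 6
6 → 19
19 → 15
15 → 14
19 → 9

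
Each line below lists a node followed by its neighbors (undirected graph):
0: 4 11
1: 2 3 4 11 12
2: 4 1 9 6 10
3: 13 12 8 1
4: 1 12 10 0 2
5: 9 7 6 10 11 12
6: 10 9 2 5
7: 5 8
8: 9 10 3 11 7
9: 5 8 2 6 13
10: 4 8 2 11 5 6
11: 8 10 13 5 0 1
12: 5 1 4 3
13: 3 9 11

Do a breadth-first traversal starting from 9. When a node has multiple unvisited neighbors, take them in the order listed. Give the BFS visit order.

9, 5, 8, 2, 6, 13, 7, 10, 11, 12, 3, 4, 1, 0

Visit 9; enqueue 5, 8, 2, 6, 13 → queue [5, 8, 2, 6, 13]
Visit 5; enqueue 7, 10, 11, 12 → queue [8, 2, 6, 13, 7, 10, 11, 12]
Visit 8; enqueue 3 → queue [2, 6, 13, 7, 10, 11, 12, 3]
Visit 2; enqueue 4, 1 → queue [6, 13, 7, 10, 11, 12, 3, 4, 1]
Visit 6 → queue [13, 7, 10, 11, 12, 3, 4, 1]
Visit 13 → queue [7, 10, 11, 12, 3, 4, 1]
Visit 7 → queue [10, 11, 12, 3, 4, 1]
Visit 10 → queue [11, 12, 3, 4, 1]
Visit 11; enqueue 0 → queue [12, 3, 4, 1, 0]
Visit 12 → queue [3, 4, 1, 0]
Visit 3 → queue [4, 1, 0]
Visit 4 → queue [1, 0]
Visit 1 → queue [0]
Visit 0 → queue []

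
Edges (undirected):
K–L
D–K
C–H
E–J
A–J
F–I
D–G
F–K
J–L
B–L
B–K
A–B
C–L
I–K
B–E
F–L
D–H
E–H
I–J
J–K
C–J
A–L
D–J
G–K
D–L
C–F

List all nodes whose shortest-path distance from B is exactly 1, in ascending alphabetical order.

A, E, K, L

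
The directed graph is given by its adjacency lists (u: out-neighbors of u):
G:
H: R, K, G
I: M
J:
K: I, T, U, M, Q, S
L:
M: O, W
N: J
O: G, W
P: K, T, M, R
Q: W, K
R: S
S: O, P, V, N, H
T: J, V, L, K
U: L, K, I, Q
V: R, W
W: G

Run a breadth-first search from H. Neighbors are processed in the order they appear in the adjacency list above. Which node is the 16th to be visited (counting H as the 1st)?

Visit H; enqueue R, K, G → queue [R, K, G]
Visit R; enqueue S → queue [K, G, S]
Visit K; enqueue I, T, U, M, Q → queue [G, S, I, T, U, M, Q]
Visit G → queue [S, I, T, U, M, Q]
Visit S; enqueue O, P, V, N → queue [I, T, U, M, Q, O, P, V, N]
Visit I → queue [T, U, M, Q, O, P, V, N]
Visit T; enqueue J, L → queue [U, M, Q, O, P, V, N, J, L]
Visit U → queue [M, Q, O, P, V, N, J, L]
Visit M; enqueue W → queue [Q, O, P, V, N, J, L, W]
Visit Q → queue [O, P, V, N, J, L, W]
Visit O → queue [P, V, N, J, L, W]
Visit P → queue [V, N, J, L, W]
Visit V → queue [N, J, L, W]
Visit N → queue [J, L, W]
Visit J → queue [L, W]
Visit L → queue [W]
Visit W → queue []

Visit order: H, R, K, G, S, I, T, U, M, Q, O, P, V, N, J, L, W

L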